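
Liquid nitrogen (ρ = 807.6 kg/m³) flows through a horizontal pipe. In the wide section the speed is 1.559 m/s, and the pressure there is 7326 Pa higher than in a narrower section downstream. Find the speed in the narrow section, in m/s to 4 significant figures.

4.536 m/s

Along the level pipe P + ½ρv² is conserved, hence v₂² = v₁² + 2(P₁ − P₂)/ρ.
v₂ = √(1.559² + 2·7326/807.6) = √(2.430 + 18.14) = 4.536 m/s.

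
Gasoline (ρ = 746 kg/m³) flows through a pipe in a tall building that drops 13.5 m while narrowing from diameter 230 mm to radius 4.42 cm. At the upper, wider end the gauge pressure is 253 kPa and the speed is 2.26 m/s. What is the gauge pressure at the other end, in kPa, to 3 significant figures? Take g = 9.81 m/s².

P₂ ≈ 266 kPa

The volume flow rate is constant, so v₂ = (A₁/A₂)v₁ = (415/61.4)·2.26 = 15.3 m/s.
Applying Bernoulli between the two ends and solving for P₂: P₂ = P₁ + ½ρ(v₁² − v₂²) − ρgΔh.
P₂ = 253000 + ½·746·(2.26² − 15.3²) − 746·9.81·(−13.5) = 253000 + (-85400) − (-98800) = 266000 Pa.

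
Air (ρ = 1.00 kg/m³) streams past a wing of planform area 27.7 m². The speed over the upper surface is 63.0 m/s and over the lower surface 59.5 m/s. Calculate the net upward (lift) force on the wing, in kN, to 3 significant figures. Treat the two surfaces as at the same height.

From P + ½ρv² = const at equal height, P_low − P_up = ½ρ(v_up² − v_low²).
ΔP = ½·1.00·(63.0² − 59.5²) = 214 Pa.
Lift = ΔP · A = 214 × 27.7 = 5940 N.

F ≈ 5.94 kN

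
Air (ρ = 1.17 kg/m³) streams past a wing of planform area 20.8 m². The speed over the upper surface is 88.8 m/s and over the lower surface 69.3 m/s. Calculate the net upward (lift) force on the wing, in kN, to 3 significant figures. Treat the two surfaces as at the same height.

F = 37.5 kN

The faster flow above has the lower pressure; Bernoulli (same height) gives ΔP = ½ρ(v_up² − v_low²).
ΔP = ½·1.17·(88.8² − 69.3²) = 1800 Pa.
Lift = ΔP · A = 1800 × 20.8 = 37500 N.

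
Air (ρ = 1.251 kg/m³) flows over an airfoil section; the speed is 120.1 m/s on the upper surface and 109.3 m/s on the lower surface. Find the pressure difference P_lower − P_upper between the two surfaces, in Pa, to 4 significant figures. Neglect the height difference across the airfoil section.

With negligible Δh, P + ½ρv² is constant, so P_low − P_up = ½ρ(v_up² − v_low²).
ΔP = ½·1.251·(120.1² − 109.3²) = 1550 Pa.

ΔP ≈ 1550 Pa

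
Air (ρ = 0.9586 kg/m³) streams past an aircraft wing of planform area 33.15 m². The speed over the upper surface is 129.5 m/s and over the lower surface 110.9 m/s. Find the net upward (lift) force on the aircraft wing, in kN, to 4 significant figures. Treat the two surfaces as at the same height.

With equal heights on the two surfaces, Bernoulli gives P_lower − P_upper = ½ρ(v_upper² − v_lower²).
ΔP = ½·0.9586·(129.5² − 110.9²) = 2143 Pa.
Lift = ΔP · A = 2143 × 33.15 = 71050 N.

F = 71.05 kN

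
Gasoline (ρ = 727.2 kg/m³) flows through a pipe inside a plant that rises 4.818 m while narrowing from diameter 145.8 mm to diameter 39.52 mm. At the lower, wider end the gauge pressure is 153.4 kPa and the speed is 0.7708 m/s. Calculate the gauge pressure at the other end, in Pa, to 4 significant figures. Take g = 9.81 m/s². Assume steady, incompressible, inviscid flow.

79230 Pa

By continuity, v₂ = v₁·A₁/A₂ = 0.7708·(167.0/12.27) = 10.49 m/s.
Applying Bernoulli between the two ends and solving for P₂: P₂ = P₁ + ½ρ(v₁² − v₂²) − ρgΔh.
P₂ = 153400 + ½·727.2·(0.7708² − 10.49²) − 727.2·9.81·(+4.818) = 153400 + (-39800) − (34370) = 79230 Pa.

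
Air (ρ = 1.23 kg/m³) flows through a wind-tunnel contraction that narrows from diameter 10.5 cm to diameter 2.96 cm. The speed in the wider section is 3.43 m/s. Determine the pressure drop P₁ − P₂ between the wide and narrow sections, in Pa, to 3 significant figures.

ΔP ≈ 1140 Pa

By continuity, v₂ = v₁·A₁/A₂ = 3.43·(86.6/6.88) = 43.2 m/s.
Along the horizontal streamline, P + ½ρv² is constant.
P₁ − P₂ = ½·1.23·(43.2² − 3.43²) = ½·1.23·1850 = 1140 Pa.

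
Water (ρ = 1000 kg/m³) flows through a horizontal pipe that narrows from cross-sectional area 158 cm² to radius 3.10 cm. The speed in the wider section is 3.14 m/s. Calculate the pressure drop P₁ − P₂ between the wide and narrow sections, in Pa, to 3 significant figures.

ΔP ≈ 130000 Pa

The volume flow rate is constant, so v₂ = (A₁/A₂)v₁ = (158/30.2)·3.14 = 16.4 m/s.
The pipe is horizontal, so Bernoulli reduces to P₁ + ½ρv₁² = P₂ + ½ρv₂².
P₁ − P₂ = ½·1000·(16.4² − 3.14²) = ½·1000·260 = 130000 Pa.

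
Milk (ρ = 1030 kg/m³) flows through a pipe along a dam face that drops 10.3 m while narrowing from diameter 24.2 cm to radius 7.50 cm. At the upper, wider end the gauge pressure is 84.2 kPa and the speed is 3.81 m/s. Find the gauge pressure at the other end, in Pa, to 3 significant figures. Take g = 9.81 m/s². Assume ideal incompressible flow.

Continuity gives A₁v₁ = A₂v₂, so v₂ = (460 cm²)/(177 cm²) × 3.81 m/s = 9.92 m/s.
Applying Bernoulli between the two ends and solving for P₂: P₂ = P₁ + ½ρ(v₁² − v₂²) − ρgΔh.
P₂ = 84200 + ½·1030·(3.81² − 9.92²) − 1030·9.81·(−10.3) = 84200 + (-43200) − (-104000) = 145000 Pa.

145000 Pa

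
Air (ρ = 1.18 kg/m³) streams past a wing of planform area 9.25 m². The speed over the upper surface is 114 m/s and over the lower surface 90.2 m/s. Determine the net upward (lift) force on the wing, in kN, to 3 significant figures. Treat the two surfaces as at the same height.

F ≈ 26.5 kN

From P + ½ρv² = const at equal height, P_low − P_up = ½ρ(v_up² − v_low²).
ΔP = ½·1.18·(114² − 90.2²) = 2870 Pa.
Lift = ΔP · A = 2870 × 9.25 = 26500 N.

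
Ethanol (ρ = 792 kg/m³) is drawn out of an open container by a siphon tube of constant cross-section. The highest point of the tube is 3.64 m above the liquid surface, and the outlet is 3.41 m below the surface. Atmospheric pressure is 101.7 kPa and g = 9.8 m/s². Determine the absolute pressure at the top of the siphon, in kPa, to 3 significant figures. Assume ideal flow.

Bernoulli surface→outlet gives ½v² = g·h_out, so v = √(2·9.8·3.41) = 8.18 m/s.
Continuity keeps v the same throughout the tube; from surface to crest, P_atm + 0 = P_top + ½ρv² + ρg·h_top.
P_top = 101700 − ½·792·8.18² − 792·9.8·3.64 = 47000 Pa.

47.0 kPa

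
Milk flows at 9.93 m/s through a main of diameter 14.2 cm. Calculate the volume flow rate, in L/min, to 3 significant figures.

Q ≈ 9440 L/min

Q = A·v = 0.0158 m² × 9.93 m/s = 0.157 m³/s.
Converting: 0.157 m³/s × 60000 = 9440 L/min.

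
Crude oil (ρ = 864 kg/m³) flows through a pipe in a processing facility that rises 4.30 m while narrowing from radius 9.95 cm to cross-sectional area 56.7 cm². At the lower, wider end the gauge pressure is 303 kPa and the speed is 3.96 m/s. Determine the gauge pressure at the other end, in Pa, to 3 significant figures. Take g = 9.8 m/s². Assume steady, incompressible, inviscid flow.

The volume flow rate is constant, so v₂ = (A₁/A₂)v₁ = (311/56.7)·3.96 = 21.7 m/s.
Applying Bernoulli between the two ends and solving for P₂: P₂ = P₁ + ½ρ(v₁² − v₂²) − ρgΔh.
P₂ = 303000 + ½·864·(3.96² − 21.7²) − 864·9.8·(+4.30) = 303000 + (-197000) − (36400) = 69500 Pa.

69500 Pa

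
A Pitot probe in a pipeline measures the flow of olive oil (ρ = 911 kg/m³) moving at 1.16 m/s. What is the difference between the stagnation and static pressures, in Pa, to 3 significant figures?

The dynamic pressure equals the rise in static pressure at the stagnation point: ΔP = ½ρv².
ΔP = ½·911·1.16² = 613 Pa.

ΔP ≈ 613 Pa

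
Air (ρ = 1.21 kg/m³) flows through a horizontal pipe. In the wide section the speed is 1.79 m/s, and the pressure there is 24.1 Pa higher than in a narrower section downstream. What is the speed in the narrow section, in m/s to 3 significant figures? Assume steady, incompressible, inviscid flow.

6.56 m/s

With h₁ = h₂, rearranging Bernoulli gives v₂ = √(v₁² + 2ΔP/ρ).
v₂ = √(1.79² + 2·24.1/1.21) = √(3.20 + 39.8) = 6.56 m/s.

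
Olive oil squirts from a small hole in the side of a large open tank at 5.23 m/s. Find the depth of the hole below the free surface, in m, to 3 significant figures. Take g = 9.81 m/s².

h = 1.39 m

Torricelli: v = √(2gh), so h = v²/(2g).
h = 5.23²/(2·9.81) = 27.4/19.62 = 1.39 m.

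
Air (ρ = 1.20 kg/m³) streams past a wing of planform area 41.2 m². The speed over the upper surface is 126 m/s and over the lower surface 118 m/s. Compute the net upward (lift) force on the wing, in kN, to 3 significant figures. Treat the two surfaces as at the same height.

The faster flow above has the lower pressure; Bernoulli (same height) gives ΔP = ½ρ(v_up² − v_low²).
ΔP = ½·1.20·(126² − 118²) = 1170 Pa.
Lift = ΔP · A = 1170 × 41.2 = 48300 N.

F = 48.3 kN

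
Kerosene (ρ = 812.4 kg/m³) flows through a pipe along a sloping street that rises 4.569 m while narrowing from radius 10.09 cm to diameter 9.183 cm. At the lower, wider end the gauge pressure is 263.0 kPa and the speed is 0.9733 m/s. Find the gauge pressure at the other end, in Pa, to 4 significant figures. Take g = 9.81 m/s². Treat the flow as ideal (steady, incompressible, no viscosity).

Mass conservation (A₁v₁ = A₂v₂) gives v₂ = 0.9733 × 319.8/66.23 = 4.700 m/s.
Bernoulli: P₁ + ½ρv₁² + ρg h₁ = P₂ + ½ρv₂² + ρg h₂, so P₂ = P₁ + ½ρ(v₁² − v₂²) − ρg(h₂ − h₁).
P₂ = 263000 + ½·812.4·(0.9733² − 4.700²) − 812.4·9.81·(+4.569) = 263000 + (-8589) − (36410) = 218000 Pa.

P₂ = 218000 Pa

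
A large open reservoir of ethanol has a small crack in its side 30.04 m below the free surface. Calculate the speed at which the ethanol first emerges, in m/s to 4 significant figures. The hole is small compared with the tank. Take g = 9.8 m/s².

With the surface at rest and both surface and jet at atmospheric pressure, Bernoulli gives ρg h = ½ρv², so v = √(2gh) = √(2·9.8·30.04) = 24.26 m/s.

24.26 m/s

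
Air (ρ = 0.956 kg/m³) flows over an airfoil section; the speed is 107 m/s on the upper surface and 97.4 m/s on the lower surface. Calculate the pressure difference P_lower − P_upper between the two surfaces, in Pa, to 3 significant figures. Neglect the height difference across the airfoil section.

With negligible Δh, P + ½ρv² is constant, so P_low − P_up = ½ρ(v_up² − v_low²).
ΔP = ½·0.956·(107² − 97.4²) = 938 Pa.

ΔP ≈ 938 Pa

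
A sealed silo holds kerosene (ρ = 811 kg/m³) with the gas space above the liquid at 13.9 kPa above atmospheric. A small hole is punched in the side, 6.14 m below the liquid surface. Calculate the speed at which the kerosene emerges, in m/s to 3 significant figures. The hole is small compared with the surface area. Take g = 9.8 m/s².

Take point 1 at the surface (v₁ ≈ 0) and point 2 at the hole (at atmospheric pressure). Bernoulli: P₁ + ρg h = P_atm + ½ρv₂².
With P₁ − P_atm = 13900 Pa, v₂ = √(2gh + 2ΔP/ρ) = √(2·9.8·6.14 + 2·13900/811) = 12.4 m/s.

v ≈ 12.4 m/s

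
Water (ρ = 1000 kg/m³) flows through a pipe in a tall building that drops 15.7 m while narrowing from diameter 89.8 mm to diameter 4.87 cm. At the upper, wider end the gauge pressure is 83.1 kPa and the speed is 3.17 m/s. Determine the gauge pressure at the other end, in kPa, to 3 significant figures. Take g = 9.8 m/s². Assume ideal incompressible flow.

P₂ ≈ 184 kPa

The volume flow rate is constant, so v₂ = (A₁/A₂)v₁ = (63.3/18.6)·3.17 = 10.8 m/s.
Energy conservation along the streamline gives P₂ = P₁ − ½ρ(v₂² − v₁²) − ρg(h₂ − h₁).
P₂ = 83100 + ½·1000·(3.17² − 10.8²) − 1000·9.8·(−15.7) = 83100 + (-53100) − (-154000) = 184000 Pa.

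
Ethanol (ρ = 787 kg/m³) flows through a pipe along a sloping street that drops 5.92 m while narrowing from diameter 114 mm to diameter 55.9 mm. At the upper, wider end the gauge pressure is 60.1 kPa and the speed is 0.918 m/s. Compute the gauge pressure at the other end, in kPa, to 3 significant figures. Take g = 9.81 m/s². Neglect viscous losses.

By continuity, v₂ = v₁·A₁/A₂ = 0.918·(102/24.5) = 3.82 m/s.
Bernoulli: P₁ + ½ρv₁² + ρg h₁ = P₂ + ½ρv₂² + ρg h₂, so P₂ = P₁ + ½ρ(v₁² − v₂²) − ρg(h₂ − h₁).
P₂ = 60100 + ½·787·(0.918² − 3.82²) − 787·9.81·(−5.92) = 60100 + (-5400) − (-45700) = 100000 Pa.

P₂ ≈ 100 kPa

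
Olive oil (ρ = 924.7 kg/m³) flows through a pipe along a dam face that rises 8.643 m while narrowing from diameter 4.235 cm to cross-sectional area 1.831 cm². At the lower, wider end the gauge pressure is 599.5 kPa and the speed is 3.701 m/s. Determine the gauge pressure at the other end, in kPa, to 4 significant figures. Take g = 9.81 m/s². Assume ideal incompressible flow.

Continuity gives A₁v₁ = A₂v₂, so v₂ = (14.09 cm²)/(1.831 cm²) × 3.701 m/s = 28.47 m/s.
Energy conservation along the streamline gives P₂ = P₁ − ½ρ(v₂² − v₁²) − ρg(h₂ − h₁).
P₂ = 599500 + ½·924.7·(3.701² − 28.47²) − 924.7·9.81·(+8.643) = 599500 + (-368500) − (78400) = 152600 Pa.

P₂ = 152.6 kPa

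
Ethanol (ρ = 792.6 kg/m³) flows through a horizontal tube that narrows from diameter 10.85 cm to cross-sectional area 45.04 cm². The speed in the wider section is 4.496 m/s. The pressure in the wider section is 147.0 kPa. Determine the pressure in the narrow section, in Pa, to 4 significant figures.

Continuity gives A₁v₁ = A₂v₂, so v₂ = (92.46 cm²)/(45.04 cm²) × 4.496 m/s = 9.229 m/s.
Bernoulli (h₁ = h₂): P₁ − P₂ = ½ρ(v₂² − v₁²).
P₂ = P₁ − ½ρ(v₂² − v₁²) = 147000 − ½·792.6·(9.229² − 4.496²) = 147000 − 25750 = 121300 Pa.

P₂ = 121300 Pa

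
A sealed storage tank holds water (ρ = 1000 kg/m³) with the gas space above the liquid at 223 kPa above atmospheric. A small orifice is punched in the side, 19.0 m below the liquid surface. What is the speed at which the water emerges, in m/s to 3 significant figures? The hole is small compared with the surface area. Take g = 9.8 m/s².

Take point 1 at the surface (v₁ ≈ 0) and point 2 at the hole (at atmospheric pressure). Bernoulli: P₁ + ρg h = P_atm + ½ρv₂².
With P₁ − P_atm = 223000 Pa, v₂ = √(2gh + 2ΔP/ρ) = √(2·9.8·19.0 + 2·223000/1000) = 28.6 m/s.

v ≈ 28.6 m/s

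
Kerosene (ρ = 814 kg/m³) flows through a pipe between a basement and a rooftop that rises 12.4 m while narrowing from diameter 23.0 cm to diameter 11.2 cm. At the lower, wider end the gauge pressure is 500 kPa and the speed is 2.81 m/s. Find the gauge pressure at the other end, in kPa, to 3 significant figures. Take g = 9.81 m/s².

By continuity, v₂ = v₁·A₁/A₂ = 2.81·(415/98.5) = 11.9 m/s.
Energy conservation along the streamline gives P₂ = P₁ − ½ρ(v₂² − v₁²) − ρg(h₂ − h₁).
P₂ = 500000 + ½·814·(2.81² − 11.9²) − 814·9.81·(+12.4) = 500000 + (-53900) − (99000) = 347000 Pa.

P₂ ≈ 347 kPa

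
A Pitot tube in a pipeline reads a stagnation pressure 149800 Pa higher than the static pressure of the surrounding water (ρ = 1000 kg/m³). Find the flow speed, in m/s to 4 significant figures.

v = 17.31 m/s

Bernoulli between the free stream and the stagnation point: ½ρv² = P_stag − P_static.
v = √(2ΔP/ρ) = √(2·149800/1000) = 17.31 m/s.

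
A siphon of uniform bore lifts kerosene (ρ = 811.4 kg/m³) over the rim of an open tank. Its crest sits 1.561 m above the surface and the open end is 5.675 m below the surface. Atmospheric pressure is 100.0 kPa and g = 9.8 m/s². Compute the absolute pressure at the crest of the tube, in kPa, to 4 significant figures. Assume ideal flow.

Bernoulli surface→outlet gives ½v² = g·h_out, so v = √(2·9.8·5.675) = 10.55 m/s.
With constant cross-section the crest speed equals v; applying Bernoulli from the surface up to the crest, P_top = P_atm − ½ρv² − ρg·h_top.
P_top = 100000 − ½·811.4·10.55² − 811.4·9.8·1.561 = 42460 Pa.

P_top ≈ 42.46 kPa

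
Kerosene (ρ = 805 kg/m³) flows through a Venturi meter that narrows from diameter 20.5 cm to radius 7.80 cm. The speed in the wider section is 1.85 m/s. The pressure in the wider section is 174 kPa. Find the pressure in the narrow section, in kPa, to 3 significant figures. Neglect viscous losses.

Mass conservation (A₁v₁ = A₂v₂) gives v₂ = 1.85 × 330/191 = 3.19 m/s.
The pipe is horizontal, so Bernoulli reduces to P₁ + ½ρv₁² = P₂ + ½ρv₂².
P₂ = P₁ − ½ρ(v₂² − v₁²) = 174000 − ½·805·(3.19² − 1.85²) = 174000 − 2730 = 171000 Pa.

P₂ ≈ 171 kPa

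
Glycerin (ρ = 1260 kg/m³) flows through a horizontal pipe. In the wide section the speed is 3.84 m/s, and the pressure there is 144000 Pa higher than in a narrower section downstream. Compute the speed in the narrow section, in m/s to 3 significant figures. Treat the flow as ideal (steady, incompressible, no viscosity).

With h₁ = h₂, rearranging Bernoulli gives v₂ = √(v₁² + 2ΔP/ρ).
v₂ = √(3.84² + 2·144000/1260) = √(14.7 + 229) = 15.6 m/s.

v₂ = 15.6 m/s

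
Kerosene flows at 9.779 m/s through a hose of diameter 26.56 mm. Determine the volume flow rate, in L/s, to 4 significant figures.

Q = A·v = 0.0005540 m² × 9.779 m/s = 0.005418 m³/s.
Converting: 0.005418 m³/s × 1000 = 5.418 L/s.

Q ≈ 5.418 L/s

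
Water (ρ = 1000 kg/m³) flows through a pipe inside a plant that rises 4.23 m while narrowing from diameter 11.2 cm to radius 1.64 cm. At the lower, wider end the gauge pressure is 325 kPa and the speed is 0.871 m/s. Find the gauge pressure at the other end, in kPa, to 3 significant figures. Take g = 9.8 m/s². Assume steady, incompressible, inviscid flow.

232 kPa

The volume flow rate is constant, so v₂ = (A₁/A₂)v₁ = (98.5/8.45)·0.871 = 10.2 m/s.
Bernoulli: P₁ + ½ρv₁² + ρg h₁ = P₂ + ½ρv₂² + ρg h₂, so P₂ = P₁ + ½ρ(v₁² − v₂²) − ρg(h₂ − h₁).
P₂ = 325000 + ½·1000·(0.871² − 10.2²) − 1000·9.8·(+4.23) = 325000 + (-51200) − (41500) = 232000 Pa.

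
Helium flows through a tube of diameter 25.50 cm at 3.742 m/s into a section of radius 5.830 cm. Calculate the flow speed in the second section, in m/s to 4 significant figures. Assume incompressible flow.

Mass conservation (A₁v₁ = A₂v₂) gives v₂ = 3.742 × 510.7/106.8 = 17.90 m/s.

v₂ ≈ 17.90 m/s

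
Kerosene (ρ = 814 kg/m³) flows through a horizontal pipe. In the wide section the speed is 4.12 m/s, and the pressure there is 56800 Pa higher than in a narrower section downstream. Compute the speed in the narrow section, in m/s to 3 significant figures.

12.5 m/s

Horizontal Bernoulli: P₁ + ½ρv₁² = P₂ + ½ρv₂², so v₂² = v₁² + 2(P₁ − P₂)/ρ.
v₂ = √(4.12² + 2·56800/814) = √(17.0 + 140) = 12.5 m/s.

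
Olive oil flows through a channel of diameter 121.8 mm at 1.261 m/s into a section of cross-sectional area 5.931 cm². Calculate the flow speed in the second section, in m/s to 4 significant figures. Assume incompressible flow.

24.77 m/s

By continuity, v₂ = v₁·A₁/A₂ = 1.261·(116.5/5.931) = 24.77 m/s.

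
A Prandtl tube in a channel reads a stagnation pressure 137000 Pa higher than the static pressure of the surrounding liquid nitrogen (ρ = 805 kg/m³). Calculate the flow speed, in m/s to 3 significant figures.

v ≈ 18.4 m/s

Bernoulli between the free stream and the stagnation point: ½ρv² = P_stag − P_static.
v = √(2ΔP/ρ) = √(2·137000/805) = 18.4 m/s.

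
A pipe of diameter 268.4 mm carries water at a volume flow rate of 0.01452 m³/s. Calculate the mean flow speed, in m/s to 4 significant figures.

v ≈ 0.2566 m/s

Q = 0.01452 m³/s = 0.01452 m³/s.
v = Q/A = 0.01452 / 0.05658 = 0.2566 m/s.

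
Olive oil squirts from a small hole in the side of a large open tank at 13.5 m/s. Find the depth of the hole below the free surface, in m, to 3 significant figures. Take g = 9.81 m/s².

For a small hole in a large open tank, ½v² = gh, giving h = v²/(2g).
h = 13.5²/(2·9.81) = 182/19.62 = 9.29 m.

9.29 m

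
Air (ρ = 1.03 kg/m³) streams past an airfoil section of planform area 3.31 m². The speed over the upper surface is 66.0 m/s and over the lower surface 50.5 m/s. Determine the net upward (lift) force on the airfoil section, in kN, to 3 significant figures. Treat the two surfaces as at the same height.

3.08 kN

With equal heights on the two surfaces, Bernoulli gives P_lower − P_upper = ½ρ(v_upper² − v_lower²).
ΔP = ½·1.03·(66.0² − 50.5²) = 930 Pa.
Lift = ΔP · A = 930 × 3.31 = 3080 N.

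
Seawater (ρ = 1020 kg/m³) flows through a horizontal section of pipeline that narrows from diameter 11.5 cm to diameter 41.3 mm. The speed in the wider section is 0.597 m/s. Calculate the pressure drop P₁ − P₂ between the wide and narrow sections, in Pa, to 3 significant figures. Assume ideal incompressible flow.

Mass conservation (A₁v₁ = A₂v₂) gives v₂ = 0.597 × 104/13.4 = 4.63 m/s.
The pipe is horizontal, so Bernoulli reduces to P₁ + ½ρv₁² = P₂ + ½ρv₂².
P₁ − P₂ = ½·1020·(4.63² − 0.597²) = ½·1020·21.1 = 10700 Pa.

ΔP = 10700 Pa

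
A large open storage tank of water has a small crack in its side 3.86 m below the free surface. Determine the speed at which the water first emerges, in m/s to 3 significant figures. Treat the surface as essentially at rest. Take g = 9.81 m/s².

8.70 m/s

The surface is effectively still and both ends are open, so ½v² = gh and v = √(2·9.81·3.86) = 8.70 m/s.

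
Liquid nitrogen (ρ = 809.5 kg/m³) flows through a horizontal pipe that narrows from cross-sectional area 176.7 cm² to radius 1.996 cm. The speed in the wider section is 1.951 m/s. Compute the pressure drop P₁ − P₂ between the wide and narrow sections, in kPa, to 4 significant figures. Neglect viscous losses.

Mass conservation (A₁v₁ = A₂v₂) gives v₂ = 1.951 × 176.7/12.52 = 27.54 m/s.
The pipe is horizontal, so Bernoulli reduces to P₁ + ½ρv₁² = P₂ + ½ρv₂².
P₁ − P₂ = ½·809.5·(27.54² − 1.951²) = ½·809.5·754.9 = 305500 Pa.

ΔP = 305.5 kPa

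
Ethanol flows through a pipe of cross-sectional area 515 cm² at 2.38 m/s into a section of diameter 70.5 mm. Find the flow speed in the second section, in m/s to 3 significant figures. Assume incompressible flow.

v₂ = 31.4 m/s

By continuity, v₂ = v₁·A₁/A₂ = 2.38·(515/39.0) = 31.4 m/s.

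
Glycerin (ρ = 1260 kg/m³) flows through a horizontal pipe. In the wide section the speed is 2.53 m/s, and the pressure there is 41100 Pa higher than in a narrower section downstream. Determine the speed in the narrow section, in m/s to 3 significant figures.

Horizontal Bernoulli: P₁ + ½ρv₁² = P₂ + ½ρv₂², so v₂² = v₁² + 2(P₁ − P₂)/ρ.
v₂ = √(2.53² + 2·41100/1260) = √(6.40 + 65.2) = 8.46 m/s.

v₂ = 8.46 m/s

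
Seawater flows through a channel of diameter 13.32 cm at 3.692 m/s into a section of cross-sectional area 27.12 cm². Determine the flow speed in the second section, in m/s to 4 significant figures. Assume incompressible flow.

18.97 m/s

The volume flow rate is constant, so v₂ = (A₁/A₂)v₁ = (139.3/27.12)·3.692 = 18.97 m/s.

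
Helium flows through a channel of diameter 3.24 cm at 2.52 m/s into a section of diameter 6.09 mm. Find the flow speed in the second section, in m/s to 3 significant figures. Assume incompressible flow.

71.3 m/s

By continuity, v₂ = v₁·A₁/A₂ = 2.52·(8.24/0.291) = 71.3 m/s.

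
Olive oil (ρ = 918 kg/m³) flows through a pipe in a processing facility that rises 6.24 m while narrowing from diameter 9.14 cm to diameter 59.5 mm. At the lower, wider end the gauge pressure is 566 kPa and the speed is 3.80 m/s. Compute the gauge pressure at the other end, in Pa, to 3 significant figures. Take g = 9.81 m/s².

Mass conservation (A₁v₁ = A₂v₂) gives v₂ = 3.80 × 65.6/27.8 = 8.97 m/s.
Energy conservation along the streamline gives P₂ = P₁ − ½ρ(v₂² − v₁²) − ρg(h₂ − h₁).
P₂ = 566000 + ½·918·(3.80² − 8.97²) − 918·9.81·(+6.24) = 566000 + (-30300) − (56200) = 480000 Pa.

P₂ ≈ 480000 Pa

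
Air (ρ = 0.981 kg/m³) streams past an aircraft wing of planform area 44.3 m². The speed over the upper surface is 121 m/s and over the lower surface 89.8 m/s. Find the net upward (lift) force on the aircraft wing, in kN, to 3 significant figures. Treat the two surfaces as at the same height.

With equal heights on the two surfaces, Bernoulli gives P_lower − P_upper = ½ρ(v_upper² − v_lower²).
ΔP = ½·0.981·(121² − 89.8²) = 3230 Pa.
Lift = ΔP · A = 3230 × 44.3 = 143000 N.

F ≈ 143 kN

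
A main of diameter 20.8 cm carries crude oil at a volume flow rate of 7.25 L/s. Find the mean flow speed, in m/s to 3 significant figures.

v ≈ 0.213 m/s

Q = 7.25 L/s = 0.00725 m³/s.
v = Q/A = 0.00725 / 0.0340 = 0.213 m/s.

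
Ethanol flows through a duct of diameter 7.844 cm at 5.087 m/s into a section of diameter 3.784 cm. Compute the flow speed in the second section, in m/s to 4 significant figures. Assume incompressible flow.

v₂ ≈ 21.86 m/s

Continuity gives A₁v₁ = A₂v₂, so v₂ = (48.32 cm²)/(11.25 cm²) × 5.087 m/s = 21.86 m/s.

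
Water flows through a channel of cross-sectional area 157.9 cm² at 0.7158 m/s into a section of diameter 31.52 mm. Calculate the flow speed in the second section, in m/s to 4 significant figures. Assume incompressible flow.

The volume flow rate is constant, so v₂ = (A₁/A₂)v₁ = (157.9/7.803)·0.7158 = 14.48 m/s.

v₂ ≈ 14.48 m/s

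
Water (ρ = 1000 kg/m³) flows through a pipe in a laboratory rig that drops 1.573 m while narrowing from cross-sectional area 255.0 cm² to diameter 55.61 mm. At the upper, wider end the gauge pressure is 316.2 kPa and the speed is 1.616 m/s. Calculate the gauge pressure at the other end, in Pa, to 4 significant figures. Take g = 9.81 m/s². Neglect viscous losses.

189000 Pa

The volume flow rate is constant, so v₂ = (A₁/A₂)v₁ = (255.0/24.29)·1.616 = 16.97 m/s.
Bernoulli: P₁ + ½ρv₁² + ρg h₁ = P₂ + ½ρv₂² + ρg h₂, so P₂ = P₁ + ½ρ(v₁² − v₂²) − ρg(h₂ − h₁).
P₂ = 316200 + ½·1000·(1.616² − 16.97²) − 1000·9.81·(−1.573) = 316200 + (-142600) − (-15430) = 189000 Pa.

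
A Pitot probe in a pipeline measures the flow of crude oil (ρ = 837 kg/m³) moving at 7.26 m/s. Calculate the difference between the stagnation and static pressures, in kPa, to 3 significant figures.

ΔP ≈ 22.1 kPa

The dynamic pressure equals the rise in static pressure at the stagnation point: ΔP = ½ρv².
ΔP = ½·837·7.26² = 22100 Pa.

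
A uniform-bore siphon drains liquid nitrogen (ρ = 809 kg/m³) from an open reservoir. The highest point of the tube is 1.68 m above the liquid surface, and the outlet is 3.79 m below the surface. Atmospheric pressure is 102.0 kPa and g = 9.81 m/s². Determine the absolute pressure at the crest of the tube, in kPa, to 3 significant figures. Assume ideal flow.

Bernoulli surface→outlet gives ½v² = g·h_out, so v = √(2·9.81·3.79) = 8.62 m/s.
Continuity keeps v the same throughout the tube; from surface to crest, P_atm + 0 = P_top + ½ρv² + ρg·h_top.
P_top = 102000 − ½·809·8.62² − 809·9.81·1.68 = 58600 Pa.

P_top ≈ 58.6 kPa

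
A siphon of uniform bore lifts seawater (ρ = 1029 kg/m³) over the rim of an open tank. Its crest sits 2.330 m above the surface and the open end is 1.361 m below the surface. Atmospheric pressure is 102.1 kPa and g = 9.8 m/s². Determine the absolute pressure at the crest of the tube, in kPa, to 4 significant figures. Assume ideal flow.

Bernoulli surface→outlet gives ½v² = g·h_out, so v = √(2·9.8·1.361) = 5.165 m/s.
The bore is uniform, so the speed at the crest is the same v. Bernoulli surface→crest: P_atm = P_top + ½ρv² + ρg·h_top.
P_top = 102100 − ½·1029·5.165² − 1029·9.8·2.330 = 64880 Pa.

64.88 kPa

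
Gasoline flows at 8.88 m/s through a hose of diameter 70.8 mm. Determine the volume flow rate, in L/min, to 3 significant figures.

Q ≈ 2100 L/min

Q = A·v = 0.00394 m² × 8.88 m/s = 0.0350 m³/s.
Converting: 0.0350 m³/s × 60000 = 2100 L/min.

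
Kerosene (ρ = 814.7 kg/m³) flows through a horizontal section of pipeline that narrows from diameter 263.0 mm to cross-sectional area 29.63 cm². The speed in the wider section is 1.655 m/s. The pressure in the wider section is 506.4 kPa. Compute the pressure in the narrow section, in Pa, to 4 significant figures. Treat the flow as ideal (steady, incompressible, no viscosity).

P₂ ≈ 132500 Pa

By continuity, v₂ = v₁·A₁/A₂ = 1.655·(543.3/29.63) = 30.34 m/s.
The pipe is horizontal, so Bernoulli reduces to P₁ + ½ρv₁² = P₂ + ½ρv₂².
P₂ = P₁ − ½ρ(v₂² − v₁²) = 506400 − ½·814.7·(30.34² − 1.655²) = 506400 − 373900 = 132500 Pa.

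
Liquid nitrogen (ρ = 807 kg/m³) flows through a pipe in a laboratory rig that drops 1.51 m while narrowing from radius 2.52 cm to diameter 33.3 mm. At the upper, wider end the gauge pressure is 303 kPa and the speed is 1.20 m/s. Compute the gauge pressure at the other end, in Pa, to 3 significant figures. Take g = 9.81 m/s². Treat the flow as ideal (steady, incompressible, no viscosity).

The volume flow rate is constant, so v₂ = (A₁/A₂)v₁ = (20.0/8.71)·1.20 = 2.75 m/s.
Bernoulli: P₁ + ½ρv₁² + ρg h₁ = P₂ + ½ρv₂² + ρg h₂, so P₂ = P₁ + ½ρ(v₁² − v₂²) − ρg(h₂ − h₁).
P₂ = 303000 + ½·807·(1.20² − 2.75²) − 807·9.81·(−1.51) = 303000 + (-2470) − (-12000) = 312000 Pa.

312000 Pa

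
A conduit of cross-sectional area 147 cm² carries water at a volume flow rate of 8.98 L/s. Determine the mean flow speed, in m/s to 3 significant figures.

v ≈ 0.611 m/s

Q = 8.98 L/s = 0.00898 m³/s.
v = Q/A = 0.00898 / 0.0147 = 0.611 m/s.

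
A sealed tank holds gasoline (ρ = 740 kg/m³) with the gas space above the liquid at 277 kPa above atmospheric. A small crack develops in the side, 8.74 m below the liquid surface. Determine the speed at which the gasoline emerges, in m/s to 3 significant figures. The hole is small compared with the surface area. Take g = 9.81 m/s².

30.3 m/s

Take point 1 at the surface (v₁ ≈ 0) and point 2 at the hole (at atmospheric pressure). Bernoulli: P₁ + ρg h = P_atm + ½ρv₂².
With P₁ − P_atm = 277000 Pa, v₂ = √(2gh + 2ΔP/ρ) = √(2·9.81·8.74 + 2·277000/740) = 30.3 m/s.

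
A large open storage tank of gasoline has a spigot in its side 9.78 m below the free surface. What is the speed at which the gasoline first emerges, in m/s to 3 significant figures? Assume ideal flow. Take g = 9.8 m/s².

v ≈ 13.8 m/s

Bernoulli from surface to hole (P equal, v_surface ≈ 0): v = √(2gh) = √(2×9.8×9.78) = 13.8 m/s.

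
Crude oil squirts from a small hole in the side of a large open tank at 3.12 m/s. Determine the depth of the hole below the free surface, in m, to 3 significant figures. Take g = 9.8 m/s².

0.497 m

For a small hole in a large open tank, ½v² = gh, giving h = v²/(2g).
h = 3.12²/(2·9.8) = 9.73/19.60 = 0.497 m.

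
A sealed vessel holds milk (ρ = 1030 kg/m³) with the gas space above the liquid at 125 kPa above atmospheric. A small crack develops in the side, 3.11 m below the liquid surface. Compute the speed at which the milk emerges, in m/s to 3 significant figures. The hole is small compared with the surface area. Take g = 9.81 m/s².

17.4 m/s

Take point 1 at the surface (v₁ ≈ 0) and point 2 at the hole (at atmospheric pressure). Bernoulli: P₁ + ρg h = P_atm + ½ρv₂².
With P₁ − P_atm = 125000 Pa, v₂ = √(2gh + 2ΔP/ρ) = √(2·9.81·3.11 + 2·125000/1030) = 17.4 m/s.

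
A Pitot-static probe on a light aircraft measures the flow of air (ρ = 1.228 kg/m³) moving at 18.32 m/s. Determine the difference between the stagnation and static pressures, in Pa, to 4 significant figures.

ΔP = 206.1 Pa

Bernoulli between the free stream and the stagnation point: ½ρv² = P_stag − P_static.
ΔP = ½·1.228·18.32² = 206.1 Pa.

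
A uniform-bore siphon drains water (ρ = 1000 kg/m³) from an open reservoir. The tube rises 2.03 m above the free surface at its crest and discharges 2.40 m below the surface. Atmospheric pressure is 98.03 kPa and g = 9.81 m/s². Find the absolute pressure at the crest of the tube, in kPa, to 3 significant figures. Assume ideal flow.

P_top ≈ 54.6 kPa

The outlet speed comes from Torricelli: v = √(2g·2.40) = 6.86 m/s.
The bore is uniform, so the speed at the crest is the same v. Bernoulli surface→crest: P_atm = P_top + ½ρv² + ρg·h_top.
P_top = 98030 − ½·1000·6.86² − 1000·9.81·2.03 = 54600 Pa.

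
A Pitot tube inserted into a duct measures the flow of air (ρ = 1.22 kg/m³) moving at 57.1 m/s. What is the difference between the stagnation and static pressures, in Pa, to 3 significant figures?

At the stagnation point the flow is brought to rest, so Bernoulli gives P_stag − P_static = ½ρv².
ΔP = ½·1.22·57.1² = 1990 Pa.

ΔP ≈ 1990 Pa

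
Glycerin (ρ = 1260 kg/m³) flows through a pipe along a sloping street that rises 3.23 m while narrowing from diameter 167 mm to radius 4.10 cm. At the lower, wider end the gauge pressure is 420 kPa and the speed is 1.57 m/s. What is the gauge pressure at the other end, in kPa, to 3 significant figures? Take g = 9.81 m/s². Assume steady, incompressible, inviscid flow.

By continuity, v₂ = v₁·A₁/A₂ = 1.57·(219/52.8) = 6.51 m/s.
Applying Bernoulli between the two ends and solving for P₂: P₂ = P₁ + ½ρ(v₁² − v₂²) − ρgΔh.
P₂ = 420000 + ½·1260·(1.57² − 6.51²) − 1260·9.81·(+3.23) = 420000 + (-25200) − (39900) = 355000 Pa.

P₂ ≈ 355 kPa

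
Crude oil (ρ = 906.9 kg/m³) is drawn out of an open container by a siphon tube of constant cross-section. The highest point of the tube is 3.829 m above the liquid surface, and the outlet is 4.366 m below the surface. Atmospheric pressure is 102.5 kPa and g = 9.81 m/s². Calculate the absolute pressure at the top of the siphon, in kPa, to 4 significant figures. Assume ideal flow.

29.59 kPa

From the surface to the outlet (both open to atmosphere, surface at rest): v = √(2g·h_out) = √(2·9.81·4.366) = 9.255 m/s.
Continuity keeps v the same throughout the tube; from surface to crest, P_atm + 0 = P_top + ½ρv² + ρg·h_top.
P_top = 102500 − ½·906.9·9.255² − 906.9·9.81·3.829 = 29590 Pa.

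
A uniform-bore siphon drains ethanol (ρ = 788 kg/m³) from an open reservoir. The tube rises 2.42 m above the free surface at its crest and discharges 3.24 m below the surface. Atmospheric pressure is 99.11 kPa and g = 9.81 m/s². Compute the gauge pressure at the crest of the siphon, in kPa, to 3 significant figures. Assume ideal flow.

From the surface to the outlet (both open to atmosphere, surface at rest): v = √(2g·h_out) = √(2·9.81·3.24) = 7.97 m/s.
Continuity keeps v the same throughout the tube; from surface to crest, P_atm + 0 = P_top + ½ρv² + ρg·h_top.
P_top = 99110 − ½·788·7.97² − 788·9.81·2.42 = 55400 Pa. So P_gauge = P_top − P_atm = -43800 Pa.

P_gauge ≈ -43.8 kPa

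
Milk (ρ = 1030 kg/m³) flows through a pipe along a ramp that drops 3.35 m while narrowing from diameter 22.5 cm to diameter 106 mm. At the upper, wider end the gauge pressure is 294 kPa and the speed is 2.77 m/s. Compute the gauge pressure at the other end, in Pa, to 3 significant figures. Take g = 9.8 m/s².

By continuity, v₂ = v₁·A₁/A₂ = 2.77·(398/88.2) = 12.5 m/s.
Energy conservation along the streamline gives P₂ = P₁ − ½ρ(v₂² − v₁²) − ρg(h₂ − h₁).
P₂ = 294000 + ½·1030·(2.77² − 12.5²) − 1030·9.8·(−3.35) = 294000 + (-76300) − (-33800) = 252000 Pa.

P₂ = 252000 Pa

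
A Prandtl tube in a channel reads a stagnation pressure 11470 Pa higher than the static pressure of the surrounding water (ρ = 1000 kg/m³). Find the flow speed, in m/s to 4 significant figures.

v ≈ 4.790 m/s

The dynamic pressure equals the rise in static pressure at the stagnation point: ΔP = ½ρv².
v = √(2ΔP/ρ) = √(2·11470/1000) = 4.790 m/s.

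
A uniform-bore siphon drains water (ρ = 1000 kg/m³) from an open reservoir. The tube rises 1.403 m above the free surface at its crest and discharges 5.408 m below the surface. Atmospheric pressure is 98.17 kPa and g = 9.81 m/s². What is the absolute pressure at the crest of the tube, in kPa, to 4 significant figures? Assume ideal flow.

P_top ≈ 31.35 kPa

The outlet speed comes from Torricelli: v = √(2g·5.408) = 10.30 m/s.
The bore is uniform, so the speed at the crest is the same v. Bernoulli surface→crest: P_atm = P_top + ½ρv² + ρg·h_top.
P_top = 98170 − ½·1000·10.30² − 1000·9.81·1.403 = 31350 Pa.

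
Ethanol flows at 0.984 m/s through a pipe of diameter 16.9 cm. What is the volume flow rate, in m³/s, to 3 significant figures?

Q ≈ 0.0221 m³/s

Q = A·v = 0.0224 m² × 0.984 m/s = 0.0221 m³/s.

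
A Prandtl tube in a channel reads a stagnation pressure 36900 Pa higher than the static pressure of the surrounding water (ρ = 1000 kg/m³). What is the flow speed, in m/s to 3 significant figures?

Bernoulli between the free stream and the stagnation point: ½ρv² = P_stag − P_static.
v = √(2ΔP/ρ) = √(2·36900/1000) = 8.59 m/s.

v ≈ 8.59 m/s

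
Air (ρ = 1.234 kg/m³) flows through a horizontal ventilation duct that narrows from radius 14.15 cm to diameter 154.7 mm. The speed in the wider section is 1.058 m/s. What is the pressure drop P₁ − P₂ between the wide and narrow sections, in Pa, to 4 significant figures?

ΔP ≈ 7.044 Pa

Mass conservation (A₁v₁ = A₂v₂) gives v₂ = 1.058 × 629.0/188.0 = 3.541 m/s.
With no height change, Bernoulli's equation is P₁ + ½ρv₁² = P₂ + ½ρv₂².
P₁ − P₂ = ½·1.234·(3.541² − 1.058²) = ½·1.234·11.42 = 7.044 Pa.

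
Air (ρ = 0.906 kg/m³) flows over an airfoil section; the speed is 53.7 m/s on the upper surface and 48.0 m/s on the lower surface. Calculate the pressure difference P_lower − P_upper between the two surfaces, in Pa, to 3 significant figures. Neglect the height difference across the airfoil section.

With negligible Δh, P + ½ρv² is constant, so P_low − P_up = ½ρ(v_up² − v_low²).
ΔP = ½·0.906·(53.7² − 48.0²) = 263 Pa.

ΔP = 263 Pa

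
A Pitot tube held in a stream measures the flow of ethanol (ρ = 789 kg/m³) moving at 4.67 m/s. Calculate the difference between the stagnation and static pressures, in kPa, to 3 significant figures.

Bernoulli between the free stream and the stagnation point: ½ρv² = P_stag − P_static.
ΔP = ½·789·4.67² = 8600 Pa.

8.60 kPa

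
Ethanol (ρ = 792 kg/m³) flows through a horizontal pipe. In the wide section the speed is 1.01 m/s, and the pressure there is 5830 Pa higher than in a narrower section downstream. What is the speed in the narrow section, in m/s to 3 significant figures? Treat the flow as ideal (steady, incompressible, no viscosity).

With h₁ = h₂, rearranging Bernoulli gives v₂ = √(v₁² + 2ΔP/ρ).
v₂ = √(1.01² + 2·5830/792) = √(1.02 + 14.7) = 3.97 m/s.

3.97 m/s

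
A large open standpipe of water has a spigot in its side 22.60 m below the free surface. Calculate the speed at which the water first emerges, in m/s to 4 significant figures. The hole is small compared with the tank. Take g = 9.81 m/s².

With the surface at rest and both surface and jet at atmospheric pressure, Bernoulli gives ρg h = ½ρv², so v = √(2gh) = √(2·9.81·22.60) = 21.06 m/s.

v ≈ 21.06 m/s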